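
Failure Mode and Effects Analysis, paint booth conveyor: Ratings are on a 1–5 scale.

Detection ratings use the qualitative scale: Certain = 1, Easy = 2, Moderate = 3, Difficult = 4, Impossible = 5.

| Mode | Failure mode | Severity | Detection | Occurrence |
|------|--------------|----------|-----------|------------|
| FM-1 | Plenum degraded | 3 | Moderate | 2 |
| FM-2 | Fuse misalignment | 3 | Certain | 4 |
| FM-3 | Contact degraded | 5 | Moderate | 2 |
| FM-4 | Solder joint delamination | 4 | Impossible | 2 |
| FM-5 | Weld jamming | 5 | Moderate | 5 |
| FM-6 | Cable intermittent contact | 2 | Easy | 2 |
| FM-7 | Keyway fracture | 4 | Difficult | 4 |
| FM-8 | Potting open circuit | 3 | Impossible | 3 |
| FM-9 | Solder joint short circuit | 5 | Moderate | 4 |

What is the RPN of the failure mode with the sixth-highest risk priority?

30

RPN = Severity × Occurrence × Detection:
  FM-1: 3 × 2 × 3 = 18
  FM-2: 3 × 4 × 1 = 12
  FM-3: 5 × 2 × 3 = 30
  FM-4: 4 × 2 × 5 = 40
  FM-5: 5 × 5 × 3 = 75
  FM-6: 2 × 2 × 2 = 8
  FM-7: 4 × 4 × 4 = 64
  FM-8: 3 × 3 × 5 = 45
  FM-9: 5 × 4 × 3 = 60
Sorted descending: 75, 64, 60, 45, 40, 30, 18, 12, 8.
The sixth-highest RPN is 30 (FM-3).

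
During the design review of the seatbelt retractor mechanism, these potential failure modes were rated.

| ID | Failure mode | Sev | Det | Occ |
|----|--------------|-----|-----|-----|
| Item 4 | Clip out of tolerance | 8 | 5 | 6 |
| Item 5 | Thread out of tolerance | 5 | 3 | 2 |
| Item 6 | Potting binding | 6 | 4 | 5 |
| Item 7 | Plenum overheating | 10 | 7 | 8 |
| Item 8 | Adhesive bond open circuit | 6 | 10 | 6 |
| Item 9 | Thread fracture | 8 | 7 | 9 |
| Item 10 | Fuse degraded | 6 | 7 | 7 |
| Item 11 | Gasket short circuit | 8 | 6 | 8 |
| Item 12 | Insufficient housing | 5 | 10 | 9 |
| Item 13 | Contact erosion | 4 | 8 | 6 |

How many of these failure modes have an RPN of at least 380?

RPN = Severity × Occurrence × Detection:
  Item 4: 8 × 6 × 5 = 240
  Item 5: 5 × 2 × 3 = 30
  Item 6: 6 × 5 × 4 = 120
  Item 7: 10 × 8 × 7 = 560
  Item 8: 6 × 6 × 10 = 360
  Item 9: 8 × 9 × 7 = 504
  Item 10: 6 × 7 × 7 = 294
  Item 11: 8 × 8 × 6 = 384
  Item 12: 5 × 9 × 10 = 450
  Item 13: 4 × 6 × 8 = 192
Modes with RPN ≥ 380: Item 7 (560), Item 9 (504), Item 11 (384), Item 12 (450) → 4.

4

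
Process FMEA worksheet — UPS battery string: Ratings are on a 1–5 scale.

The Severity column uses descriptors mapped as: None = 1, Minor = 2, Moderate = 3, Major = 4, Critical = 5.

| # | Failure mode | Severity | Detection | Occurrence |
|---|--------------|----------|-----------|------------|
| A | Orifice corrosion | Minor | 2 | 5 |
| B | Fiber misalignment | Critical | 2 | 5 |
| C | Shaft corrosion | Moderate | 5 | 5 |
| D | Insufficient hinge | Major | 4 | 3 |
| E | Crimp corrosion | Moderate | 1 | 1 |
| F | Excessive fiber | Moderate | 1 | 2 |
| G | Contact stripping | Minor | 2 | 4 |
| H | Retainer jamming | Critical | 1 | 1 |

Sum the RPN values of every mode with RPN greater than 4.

RPN = Severity × Occurrence × Detection:
  A: 2 × 5 × 2 = 20
  B: 5 × 5 × 2 = 50
  C: 3 × 5 × 5 = 75
  D: 4 × 3 × 4 = 48
  E: 3 × 1 × 1 = 3
  F: 3 × 2 × 1 = 6
  G: 2 × 4 × 2 = 16
  H: 5 × 1 × 1 = 5
RPN > 4: A (20), B (50), C (75), D (48), F (6), G (16), H (5).
Sum: 20 + 50 + 75 + 48 + 6 + 16 + 5 = 220.

220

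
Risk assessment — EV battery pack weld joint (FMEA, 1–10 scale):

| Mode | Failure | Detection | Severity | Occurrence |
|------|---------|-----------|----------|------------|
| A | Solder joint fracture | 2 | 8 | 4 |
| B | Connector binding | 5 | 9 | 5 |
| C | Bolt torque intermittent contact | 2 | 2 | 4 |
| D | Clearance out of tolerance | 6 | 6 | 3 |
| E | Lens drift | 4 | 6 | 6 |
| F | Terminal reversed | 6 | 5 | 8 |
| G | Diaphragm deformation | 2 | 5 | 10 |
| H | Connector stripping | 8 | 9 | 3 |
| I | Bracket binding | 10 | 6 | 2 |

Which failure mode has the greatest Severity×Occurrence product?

Criticality = Severity × Occurrence:
  A: 8 × 4 = 32
  B: 9 × 5 = 45
  C: 2 × 4 = 8
  D: 6 × 3 = 18
  E: 6 × 6 = 36
  F: 5 × 8 = 40
  G: 5 × 10 = 50
  H: 9 × 3 = 27
  I: 6 × 2 = 12
Highest criticality is 50 → G.

G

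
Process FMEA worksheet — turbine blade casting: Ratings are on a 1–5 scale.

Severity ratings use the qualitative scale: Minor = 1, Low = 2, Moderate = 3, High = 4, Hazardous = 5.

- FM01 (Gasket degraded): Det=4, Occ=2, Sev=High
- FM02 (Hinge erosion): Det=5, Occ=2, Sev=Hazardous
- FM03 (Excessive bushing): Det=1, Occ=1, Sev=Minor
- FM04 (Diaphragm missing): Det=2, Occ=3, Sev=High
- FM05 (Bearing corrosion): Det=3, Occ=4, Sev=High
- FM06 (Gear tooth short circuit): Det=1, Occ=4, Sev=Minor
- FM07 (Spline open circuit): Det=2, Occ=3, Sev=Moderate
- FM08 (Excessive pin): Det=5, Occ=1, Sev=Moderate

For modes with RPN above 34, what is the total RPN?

RPN = Severity × Occurrence × Detection:
  FM01: 4 × 2 × 4 = 32
  FM02: 5 × 2 × 5 = 50
  FM03: 1 × 1 × 1 = 1
  FM04: 4 × 3 × 2 = 24
  FM05: 4 × 4 × 3 = 48
  FM06: 1 × 4 × 1 = 4
  FM07: 3 × 3 × 2 = 18
  FM08: 3 × 1 × 5 = 15
RPN > 34: FM02 (50), FM05 (48).
Sum: 50 + 48 = 98.

98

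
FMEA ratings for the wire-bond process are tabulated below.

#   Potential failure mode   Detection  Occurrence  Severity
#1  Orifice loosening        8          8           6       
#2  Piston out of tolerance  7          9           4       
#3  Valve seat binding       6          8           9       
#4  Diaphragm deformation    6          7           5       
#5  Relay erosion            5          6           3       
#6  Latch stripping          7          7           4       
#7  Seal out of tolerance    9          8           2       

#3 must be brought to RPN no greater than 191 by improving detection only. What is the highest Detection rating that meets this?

2

#3: S=9, O=8, D=6 → current RPN = 432.
Fixed product = 72. Need 72 × D ≤ 191, so D ≤ 191/72 = 2.65.
Maximum integer Detection rating = 2 (gives RPN 144; D=3 would give 216 > 191).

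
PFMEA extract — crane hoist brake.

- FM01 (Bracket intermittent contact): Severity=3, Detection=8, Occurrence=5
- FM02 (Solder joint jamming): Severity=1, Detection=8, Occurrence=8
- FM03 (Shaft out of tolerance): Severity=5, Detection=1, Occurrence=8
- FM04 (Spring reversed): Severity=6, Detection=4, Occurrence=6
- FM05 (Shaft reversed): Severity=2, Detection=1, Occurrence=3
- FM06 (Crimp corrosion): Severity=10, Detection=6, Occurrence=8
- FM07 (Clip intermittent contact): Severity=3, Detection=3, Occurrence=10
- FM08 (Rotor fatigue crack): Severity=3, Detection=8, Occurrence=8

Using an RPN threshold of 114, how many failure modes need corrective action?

RPN = Severity × Occurrence × Detection:
  FM01: 3 × 5 × 8 = 120
  FM02: 1 × 8 × 8 = 64
  FM03: 5 × 8 × 1 = 40
  FM04: 6 × 6 × 4 = 144
  FM05: 2 × 3 × 1 = 6
  FM06: 10 × 8 × 6 = 480
  FM07: 3 × 10 × 3 = 90
  FM08: 3 × 8 × 8 = 192
Modes with RPN ≥ 114: FM01 (120), FM04 (144), FM06 (480), FM08 (192) → 4.

4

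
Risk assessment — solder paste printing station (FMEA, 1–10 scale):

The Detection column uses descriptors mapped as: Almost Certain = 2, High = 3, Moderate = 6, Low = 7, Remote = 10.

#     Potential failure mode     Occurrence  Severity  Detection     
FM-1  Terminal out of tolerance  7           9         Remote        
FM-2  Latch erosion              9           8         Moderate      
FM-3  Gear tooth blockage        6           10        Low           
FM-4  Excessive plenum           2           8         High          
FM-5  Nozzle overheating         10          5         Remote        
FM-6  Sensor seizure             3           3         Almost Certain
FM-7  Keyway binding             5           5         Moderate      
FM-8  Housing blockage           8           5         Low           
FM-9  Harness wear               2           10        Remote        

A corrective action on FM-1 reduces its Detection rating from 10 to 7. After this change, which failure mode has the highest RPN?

RPN = Severity × Occurrence × Detection:
  FM-1: 9 × 7 × 10 = 630
  FM-2: 8 × 9 × 6 = 432
  FM-3: 10 × 6 × 7 = 420
  FM-4: 8 × 2 × 3 = 48
  FM-5: 5 × 10 × 10 = 500
  FM-6: 3 × 3 × 2 = 18
  FM-7: 5 × 5 × 6 = 150
  FM-8: 5 × 8 × 7 = 280
  FM-9: 10 × 2 × 10 = 200
After action: FM-1 → 9 × 7 × 7 = 441.
Revised RPNs: FM-5=500, FM-1=441, FM-2=432, FM-3=420, FM-8=280, FM-9=200, FM-7=150, FM-4=48, FM-6=18.
Highest is now FM-5 (500).

FM-5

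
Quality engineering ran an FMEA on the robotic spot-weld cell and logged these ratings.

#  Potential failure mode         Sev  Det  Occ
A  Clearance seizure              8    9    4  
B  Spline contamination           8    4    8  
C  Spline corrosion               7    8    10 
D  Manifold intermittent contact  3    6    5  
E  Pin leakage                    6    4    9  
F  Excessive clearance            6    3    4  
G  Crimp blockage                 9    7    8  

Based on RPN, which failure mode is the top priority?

RPN = Severity × Occurrence × Detection:
  A: 8 × 4 × 9 = 288
  B: 8 × 8 × 4 = 256
  C: 7 × 10 × 8 = 560
  D: 3 × 5 × 6 = 90
  E: 6 × 9 × 4 = 216
  F: 6 × 4 × 3 = 72
  G: 9 × 8 × 7 = 504
Highest RPN is 560 → C.

C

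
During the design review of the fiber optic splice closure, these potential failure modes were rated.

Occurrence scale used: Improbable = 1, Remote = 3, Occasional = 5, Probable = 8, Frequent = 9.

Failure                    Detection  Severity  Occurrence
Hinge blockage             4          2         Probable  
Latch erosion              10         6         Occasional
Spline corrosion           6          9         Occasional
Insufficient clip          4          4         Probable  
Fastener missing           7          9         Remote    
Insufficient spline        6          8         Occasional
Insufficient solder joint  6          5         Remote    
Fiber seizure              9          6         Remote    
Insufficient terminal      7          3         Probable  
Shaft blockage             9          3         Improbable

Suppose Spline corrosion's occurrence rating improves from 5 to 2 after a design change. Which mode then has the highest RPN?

Latch erosion

RPN = Severity × Occurrence × Detection:
  Hinge blockage: 2 × 8 × 4 = 64
  Latch erosion: 6 × 5 × 10 = 300
  Spline corrosion: 9 × 5 × 6 = 270
  Insufficient clip: 4 × 8 × 4 = 128
  Fastener missing: 9 × 3 × 7 = 189
  Insufficient spline: 8 × 5 × 6 = 240
  Insufficient solder joint: 5 × 3 × 6 = 90
  Fiber seizure: 6 × 3 × 9 = 162
  Insufficient terminal: 3 × 8 × 7 = 168
  Shaft blockage: 3 × 1 × 9 = 27
After action: Spline corrosion → 9 × 2 × 6 = 108.
Revised RPNs: Latch erosion=300, Insufficient spline=240, Fastener missing=189, Insufficient terminal=168, Fiber seizure=162, Insufficient clip=128, Spline corrosion=108, Insufficient solder joint=90, Hinge blockage=64, Shaft blockage=27.
Highest is now Latch erosion (300).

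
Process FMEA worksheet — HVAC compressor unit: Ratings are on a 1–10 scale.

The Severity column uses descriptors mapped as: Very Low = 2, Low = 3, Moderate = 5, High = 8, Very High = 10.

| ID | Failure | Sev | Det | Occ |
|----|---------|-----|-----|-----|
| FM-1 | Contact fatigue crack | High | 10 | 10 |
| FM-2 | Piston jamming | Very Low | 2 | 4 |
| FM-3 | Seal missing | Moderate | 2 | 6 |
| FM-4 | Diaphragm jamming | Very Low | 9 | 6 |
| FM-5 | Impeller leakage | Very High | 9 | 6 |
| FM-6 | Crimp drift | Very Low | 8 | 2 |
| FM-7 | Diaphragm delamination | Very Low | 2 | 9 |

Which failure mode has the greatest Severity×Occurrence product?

Criticality = Severity × Occurrence:
  FM-1: 8 × 10 = 80
  FM-2: 2 × 4 = 8
  FM-3: 5 × 6 = 30
  FM-4: 2 × 6 = 12
  FM-5: 10 × 6 = 60
  FM-6: 2 × 2 = 4
  FM-7: 2 × 9 = 18
Highest criticality is 80 → FM-1.

FM-1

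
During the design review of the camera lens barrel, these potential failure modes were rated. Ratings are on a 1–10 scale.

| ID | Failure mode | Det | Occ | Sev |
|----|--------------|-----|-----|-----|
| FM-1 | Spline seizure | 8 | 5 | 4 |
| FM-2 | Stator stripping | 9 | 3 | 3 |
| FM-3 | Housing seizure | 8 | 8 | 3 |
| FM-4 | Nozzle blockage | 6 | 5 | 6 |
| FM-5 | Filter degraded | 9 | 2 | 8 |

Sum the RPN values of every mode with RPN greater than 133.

676

RPN = Severity × Occurrence × Detection:
  FM-1: 4 × 5 × 8 = 160
  FM-2: 3 × 3 × 9 = 81
  FM-3: 3 × 8 × 8 = 192
  FM-4: 6 × 5 × 6 = 180
  FM-5: 8 × 2 × 9 = 144
RPN > 133: FM-1 (160), FM-3 (192), FM-4 (180), FM-5 (144).
Sum: 160 + 192 + 180 + 144 = 676.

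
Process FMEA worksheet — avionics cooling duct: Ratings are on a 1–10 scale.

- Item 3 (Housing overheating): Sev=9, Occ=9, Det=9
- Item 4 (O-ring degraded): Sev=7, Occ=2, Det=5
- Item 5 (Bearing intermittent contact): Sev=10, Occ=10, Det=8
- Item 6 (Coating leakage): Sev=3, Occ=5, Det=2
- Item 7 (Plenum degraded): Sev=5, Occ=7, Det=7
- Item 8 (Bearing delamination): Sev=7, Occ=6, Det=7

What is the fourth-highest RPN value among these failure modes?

245

RPN = Severity × Occurrence × Detection:
  Item 3: 9 × 9 × 9 = 729
  Item 4: 7 × 2 × 5 = 70
  Item 5: 10 × 10 × 8 = 800
  Item 6: 3 × 5 × 2 = 30
  Item 7: 5 × 7 × 7 = 245
  Item 8: 7 × 6 × 7 = 294
Sorted descending: 800, 729, 294, 245, 70, 30.
The fourth-highest RPN is 245 (Item 7).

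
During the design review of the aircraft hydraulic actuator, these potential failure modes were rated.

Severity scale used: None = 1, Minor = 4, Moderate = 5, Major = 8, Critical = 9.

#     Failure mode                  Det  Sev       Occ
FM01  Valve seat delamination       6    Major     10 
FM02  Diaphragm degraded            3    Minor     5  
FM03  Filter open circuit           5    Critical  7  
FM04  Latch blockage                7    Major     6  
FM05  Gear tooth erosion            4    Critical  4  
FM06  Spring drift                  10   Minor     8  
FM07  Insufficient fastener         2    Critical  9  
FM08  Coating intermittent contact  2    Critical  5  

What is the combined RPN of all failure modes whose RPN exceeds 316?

1136

RPN = Severity × Occurrence × Detection:
  FM01: 8 × 10 × 6 = 480
  FM02: 4 × 5 × 3 = 60
  FM03: 9 × 7 × 5 = 315
  FM04: 8 × 6 × 7 = 336
  FM05: 9 × 4 × 4 = 144
  FM06: 4 × 8 × 10 = 320
  FM07: 9 × 9 × 2 = 162
  FM08: 9 × 5 × 2 = 90
RPN > 316: FM01 (480), FM04 (336), FM06 (320).
Sum: 480 + 336 + 320 = 1136.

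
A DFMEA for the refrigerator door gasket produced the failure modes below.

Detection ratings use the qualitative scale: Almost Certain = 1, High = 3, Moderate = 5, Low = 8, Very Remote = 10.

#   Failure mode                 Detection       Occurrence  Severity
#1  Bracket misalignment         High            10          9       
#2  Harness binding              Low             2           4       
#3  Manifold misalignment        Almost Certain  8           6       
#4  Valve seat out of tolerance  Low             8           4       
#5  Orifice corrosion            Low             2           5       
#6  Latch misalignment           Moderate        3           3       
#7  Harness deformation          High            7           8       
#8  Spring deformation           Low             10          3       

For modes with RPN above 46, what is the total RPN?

RPN = Severity × Occurrence × Detection:
  #1: 9 × 10 × 3 = 270
  #2: 4 × 2 × 8 = 64
  #3: 6 × 8 × 1 = 48
  #4: 4 × 8 × 8 = 256
  #5: 5 × 2 × 8 = 80
  #6: 3 × 3 × 5 = 45
  #7: 8 × 7 × 3 = 168
  #8: 3 × 10 × 8 = 240
RPN > 46: #1 (270), #2 (64), #3 (48), #4 (256), #5 (80), #7 (168), #8 (240).
Sum: 270 + 64 + 48 + 256 + 80 + 168 + 240 = 1126.

1126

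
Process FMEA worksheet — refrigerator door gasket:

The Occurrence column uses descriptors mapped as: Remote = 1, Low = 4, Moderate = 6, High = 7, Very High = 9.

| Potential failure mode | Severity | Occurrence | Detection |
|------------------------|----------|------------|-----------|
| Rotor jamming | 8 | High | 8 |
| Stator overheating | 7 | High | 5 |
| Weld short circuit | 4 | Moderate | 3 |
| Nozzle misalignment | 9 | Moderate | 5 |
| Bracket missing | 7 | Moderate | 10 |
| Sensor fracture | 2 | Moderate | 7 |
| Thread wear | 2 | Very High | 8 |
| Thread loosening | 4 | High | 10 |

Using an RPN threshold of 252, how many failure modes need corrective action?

4

RPN = Severity × Occurrence × Detection:
  Rotor jamming: 8 × 7 × 8 = 448
  Stator overheating: 7 × 7 × 5 = 245
  Weld short circuit: 4 × 6 × 3 = 72
  Nozzle misalignment: 9 × 6 × 5 = 270
  Bracket missing: 7 × 6 × 10 = 420
  Sensor fracture: 2 × 6 × 7 = 84
  Thread wear: 2 × 9 × 8 = 144
  Thread loosening: 4 × 7 × 10 = 280
Modes with RPN ≥ 252: Rotor jamming (448), Nozzle misalignment (270), Bracket missing (420), Thread loosening (280) → 4.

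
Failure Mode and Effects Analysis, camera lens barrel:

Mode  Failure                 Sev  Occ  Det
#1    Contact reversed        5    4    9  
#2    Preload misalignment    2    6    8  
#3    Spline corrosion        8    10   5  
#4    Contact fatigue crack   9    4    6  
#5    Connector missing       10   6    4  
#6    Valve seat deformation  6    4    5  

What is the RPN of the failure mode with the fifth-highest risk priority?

120

RPN = Severity × Occurrence × Detection:
  #1: 5 × 4 × 9 = 180
  #2: 2 × 6 × 8 = 96
  #3: 8 × 10 × 5 = 400
  #4: 9 × 4 × 6 = 216
  #5: 10 × 6 × 4 = 240
  #6: 6 × 4 × 5 = 120
Sorted descending: 400, 240, 216, 180, 120, 96.
The fifth-highest RPN is 120 (#6).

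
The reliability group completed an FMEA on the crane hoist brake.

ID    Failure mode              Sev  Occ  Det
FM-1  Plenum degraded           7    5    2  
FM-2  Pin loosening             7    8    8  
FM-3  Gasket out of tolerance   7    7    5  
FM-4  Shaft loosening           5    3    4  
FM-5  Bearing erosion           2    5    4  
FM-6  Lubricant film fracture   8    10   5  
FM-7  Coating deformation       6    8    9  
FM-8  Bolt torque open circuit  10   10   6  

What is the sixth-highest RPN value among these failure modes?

RPN = Severity × Occurrence × Detection:
  FM-1: 7 × 5 × 2 = 70
  FM-2: 7 × 8 × 8 = 448
  FM-3: 7 × 7 × 5 = 245
  FM-4: 5 × 3 × 4 = 60
  FM-5: 2 × 5 × 4 = 40
  FM-6: 8 × 10 × 5 = 400
  FM-7: 6 × 8 × 9 = 432
  FM-8: 10 × 10 × 6 = 600
Sorted descending: 600, 448, 432, 400, 245, 70, 60, 40.
The sixth-highest RPN is 70 (FM-1).

70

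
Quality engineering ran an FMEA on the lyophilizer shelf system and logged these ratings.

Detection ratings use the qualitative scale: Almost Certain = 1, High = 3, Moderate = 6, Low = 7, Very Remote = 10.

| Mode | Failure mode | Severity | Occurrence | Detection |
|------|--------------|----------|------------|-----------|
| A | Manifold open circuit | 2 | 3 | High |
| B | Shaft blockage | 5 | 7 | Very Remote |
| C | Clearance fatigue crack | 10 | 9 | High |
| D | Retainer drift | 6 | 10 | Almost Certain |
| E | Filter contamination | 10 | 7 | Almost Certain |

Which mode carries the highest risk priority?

RPN = Severity × Occurrence × Detection:
  A: 2 × 3 × 3 = 18
  B: 5 × 7 × 10 = 350
  C: 10 × 9 × 3 = 270
  D: 6 × 10 × 1 = 60
  E: 10 × 7 × 1 = 70
Highest RPN is 350 → B.

B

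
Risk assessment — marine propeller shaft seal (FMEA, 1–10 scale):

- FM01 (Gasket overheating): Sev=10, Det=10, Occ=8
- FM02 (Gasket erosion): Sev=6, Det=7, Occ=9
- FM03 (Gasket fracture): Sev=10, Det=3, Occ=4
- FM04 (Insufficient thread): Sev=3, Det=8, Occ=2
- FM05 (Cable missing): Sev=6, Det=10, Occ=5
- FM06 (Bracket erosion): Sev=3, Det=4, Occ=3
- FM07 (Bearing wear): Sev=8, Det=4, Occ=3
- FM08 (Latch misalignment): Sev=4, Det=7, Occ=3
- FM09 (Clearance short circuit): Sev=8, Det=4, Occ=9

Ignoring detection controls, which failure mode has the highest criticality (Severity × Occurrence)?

Criticality = Severity × Occurrence:
  FM01: 10 × 8 = 80
  FM02: 6 × 9 = 54
  FM03: 10 × 4 = 40
  FM04: 3 × 2 = 6
  FM05: 6 × 5 = 30
  FM06: 3 × 3 = 9
  FM07: 8 × 3 = 24
  FM08: 4 × 3 = 12
  FM09: 8 × 9 = 72
Highest criticality is 80 → FM01.

FM01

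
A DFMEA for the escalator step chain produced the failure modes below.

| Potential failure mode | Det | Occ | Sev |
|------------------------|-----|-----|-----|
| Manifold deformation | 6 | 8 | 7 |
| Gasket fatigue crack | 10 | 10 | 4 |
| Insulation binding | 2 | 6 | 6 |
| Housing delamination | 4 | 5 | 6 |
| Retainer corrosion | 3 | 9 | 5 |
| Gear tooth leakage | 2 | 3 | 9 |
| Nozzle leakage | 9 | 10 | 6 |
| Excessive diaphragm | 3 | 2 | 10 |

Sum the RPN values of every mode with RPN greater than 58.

1663

RPN = Severity × Occurrence × Detection:
  Manifold deformation: 7 × 8 × 6 = 336
  Gasket fatigue crack: 4 × 10 × 10 = 400
  Insulation binding: 6 × 6 × 2 = 72
  Housing delamination: 6 × 5 × 4 = 120
  Retainer corrosion: 5 × 9 × 3 = 135
  Gear tooth leakage: 9 × 3 × 2 = 54
  Nozzle leakage: 6 × 10 × 9 = 540
  Excessive diaphragm: 10 × 2 × 3 = 60
RPN > 58: Manifold deformation (336), Gasket fatigue crack (400), Insulation binding (72), Housing delamination (120), Retainer corrosion (135), Nozzle leakage (540), Excessive diaphragm (60).
Sum: 336 + 400 + 72 + 120 + 135 + 540 + 60 = 1663.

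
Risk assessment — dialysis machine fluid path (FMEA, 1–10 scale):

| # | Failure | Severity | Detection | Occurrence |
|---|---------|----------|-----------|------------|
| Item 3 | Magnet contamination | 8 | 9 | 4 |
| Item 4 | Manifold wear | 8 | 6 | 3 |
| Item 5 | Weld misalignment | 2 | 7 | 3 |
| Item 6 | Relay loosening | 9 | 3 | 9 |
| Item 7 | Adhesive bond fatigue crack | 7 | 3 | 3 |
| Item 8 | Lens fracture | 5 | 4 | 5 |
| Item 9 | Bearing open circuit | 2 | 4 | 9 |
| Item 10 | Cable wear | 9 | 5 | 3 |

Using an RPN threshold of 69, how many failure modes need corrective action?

6

RPN = Severity × Occurrence × Detection:
  Item 3: 8 × 4 × 9 = 288
  Item 4: 8 × 3 × 6 = 144
  Item 5: 2 × 3 × 7 = 42
  Item 6: 9 × 9 × 3 = 243
  Item 7: 7 × 3 × 3 = 63
  Item 8: 5 × 5 × 4 = 100
  Item 9: 2 × 9 × 4 = 72
  Item 10: 9 × 3 × 5 = 135
Modes with RPN ≥ 69: Item 3 (288), Item 4 (144), Item 6 (243), Item 8 (100), Item 9 (72), Item 10 (135) → 6.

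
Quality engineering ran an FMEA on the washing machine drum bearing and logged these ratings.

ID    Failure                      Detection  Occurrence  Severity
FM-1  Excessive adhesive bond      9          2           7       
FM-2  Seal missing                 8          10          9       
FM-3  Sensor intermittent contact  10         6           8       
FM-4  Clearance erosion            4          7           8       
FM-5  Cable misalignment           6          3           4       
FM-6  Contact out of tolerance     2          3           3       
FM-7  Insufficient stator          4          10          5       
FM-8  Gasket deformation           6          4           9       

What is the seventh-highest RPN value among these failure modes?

RPN = Severity × Occurrence × Detection:
  FM-1: 7 × 2 × 9 = 126
  FM-2: 9 × 10 × 8 = 720
  FM-3: 8 × 6 × 10 = 480
  FM-4: 8 × 7 × 4 = 224
  FM-5: 4 × 3 × 6 = 72
  FM-6: 3 × 3 × 2 = 18
  FM-7: 5 × 10 × 4 = 200
  FM-8: 9 × 4 × 6 = 216
Sorted descending: 720, 480, 224, 216, 200, 126, 72, 18.
The seventh-highest RPN is 72 (FM-5).

72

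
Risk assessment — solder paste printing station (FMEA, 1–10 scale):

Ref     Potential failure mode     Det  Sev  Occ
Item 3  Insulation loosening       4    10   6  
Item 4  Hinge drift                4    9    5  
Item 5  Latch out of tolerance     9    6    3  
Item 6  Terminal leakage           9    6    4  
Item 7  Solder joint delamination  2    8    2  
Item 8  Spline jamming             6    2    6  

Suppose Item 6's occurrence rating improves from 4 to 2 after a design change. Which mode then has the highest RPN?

Item 3

RPN = Severity × Occurrence × Detection:
  Item 3: 10 × 6 × 4 = 240
  Item 4: 9 × 5 × 4 = 180
  Item 5: 6 × 3 × 9 = 162
  Item 6: 6 × 4 × 9 = 216
  Item 7: 8 × 2 × 2 = 32
  Item 8: 2 × 6 × 6 = 72
After action: Item 6 → 6 × 2 × 9 = 108.
Revised RPNs: Item 3=240, Item 4=180, Item 5=162, Item 6=108, Item 8=72, Item 7=32.
Highest is now Item 3 (240).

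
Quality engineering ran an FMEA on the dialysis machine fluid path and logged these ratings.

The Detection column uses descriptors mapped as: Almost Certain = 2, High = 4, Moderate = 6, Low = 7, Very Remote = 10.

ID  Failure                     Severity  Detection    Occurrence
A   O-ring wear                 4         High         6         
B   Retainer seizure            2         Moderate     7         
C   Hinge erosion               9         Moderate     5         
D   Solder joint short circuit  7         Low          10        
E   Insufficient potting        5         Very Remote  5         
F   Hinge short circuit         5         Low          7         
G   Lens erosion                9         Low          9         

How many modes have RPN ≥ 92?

6

RPN = Severity × Occurrence × Detection:
  A: 4 × 6 × 4 = 96
  B: 2 × 7 × 6 = 84
  C: 9 × 5 × 6 = 270
  D: 7 × 10 × 7 = 490
  E: 5 × 5 × 10 = 250
  F: 5 × 7 × 7 = 245
  G: 9 × 9 × 7 = 567
Modes with RPN ≥ 92: A (96), C (270), D (490), E (250), F (245), G (567) → 6.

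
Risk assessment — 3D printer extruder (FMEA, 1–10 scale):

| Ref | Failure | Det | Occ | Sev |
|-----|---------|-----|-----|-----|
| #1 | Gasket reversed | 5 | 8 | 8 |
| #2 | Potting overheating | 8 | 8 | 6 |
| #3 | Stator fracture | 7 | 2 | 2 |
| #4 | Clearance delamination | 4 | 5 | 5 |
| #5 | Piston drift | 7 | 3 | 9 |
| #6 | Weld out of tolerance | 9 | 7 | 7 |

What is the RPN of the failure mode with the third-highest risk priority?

RPN = Severity × Occurrence × Detection:
  #1: 8 × 8 × 5 = 320
  #2: 6 × 8 × 8 = 384
  #3: 2 × 2 × 7 = 28
  #4: 5 × 5 × 4 = 100
  #5: 9 × 3 × 7 = 189
  #6: 7 × 7 × 9 = 441
Sorted descending: 441, 384, 320, 189, 100, 28.
The third-highest RPN is 320 (#1).

320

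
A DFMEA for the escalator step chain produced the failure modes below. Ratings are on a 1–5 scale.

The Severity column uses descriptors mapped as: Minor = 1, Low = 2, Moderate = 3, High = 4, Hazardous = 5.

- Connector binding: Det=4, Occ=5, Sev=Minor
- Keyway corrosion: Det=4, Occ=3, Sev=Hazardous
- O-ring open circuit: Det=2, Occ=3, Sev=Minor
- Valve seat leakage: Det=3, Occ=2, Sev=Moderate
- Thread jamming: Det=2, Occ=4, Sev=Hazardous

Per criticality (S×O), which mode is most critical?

Thread jamming

Criticality = Severity × Occurrence:
  Connector binding: 1 × 5 = 5
  Keyway corrosion: 5 × 3 = 15
  O-ring open circuit: 1 × 3 = 3
  Valve seat leakage: 3 × 2 = 6
  Thread jamming: 5 × 4 = 20
Highest criticality is 20 → Thread jamming.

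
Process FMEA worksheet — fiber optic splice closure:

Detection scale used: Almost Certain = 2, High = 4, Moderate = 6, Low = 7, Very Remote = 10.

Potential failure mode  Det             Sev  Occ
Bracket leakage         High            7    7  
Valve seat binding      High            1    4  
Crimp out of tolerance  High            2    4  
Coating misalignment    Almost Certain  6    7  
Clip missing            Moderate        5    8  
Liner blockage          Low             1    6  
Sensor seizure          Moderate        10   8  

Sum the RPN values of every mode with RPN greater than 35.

RPN = Severity × Occurrence × Detection:
  Bracket leakage: 7 × 7 × 4 = 196
  Valve seat binding: 1 × 4 × 4 = 16
  Crimp out of tolerance: 2 × 4 × 4 = 32
  Coating misalignment: 6 × 7 × 2 = 84
  Clip missing: 5 × 8 × 6 = 240
  Liner blockage: 1 × 6 × 7 = 42
  Sensor seizure: 10 × 8 × 6 = 480
RPN > 35: Bracket leakage (196), Coating misalignment (84), Clip missing (240), Liner blockage (42), Sensor seizure (480).
Sum: 196 + 84 + 240 + 42 + 480 = 1042.

1042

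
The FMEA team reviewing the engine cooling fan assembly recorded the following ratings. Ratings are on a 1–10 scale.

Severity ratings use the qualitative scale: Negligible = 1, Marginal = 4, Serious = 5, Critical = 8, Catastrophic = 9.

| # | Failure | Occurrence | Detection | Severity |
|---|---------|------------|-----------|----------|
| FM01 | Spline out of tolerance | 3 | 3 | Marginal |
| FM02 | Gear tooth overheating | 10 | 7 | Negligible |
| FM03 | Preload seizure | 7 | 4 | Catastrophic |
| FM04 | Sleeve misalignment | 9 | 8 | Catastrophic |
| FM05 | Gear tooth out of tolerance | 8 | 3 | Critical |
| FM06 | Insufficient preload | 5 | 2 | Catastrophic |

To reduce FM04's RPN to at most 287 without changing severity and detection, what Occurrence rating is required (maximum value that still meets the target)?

3

FM04: S=9, O=9, D=8 → current RPN = 648.
Fixed product = 72. Need 72 × O ≤ 287, so O ≤ 287/72 = 3.99.
Maximum integer Occurrence rating = 3 (gives RPN 216; O=4 would give 288 > 287).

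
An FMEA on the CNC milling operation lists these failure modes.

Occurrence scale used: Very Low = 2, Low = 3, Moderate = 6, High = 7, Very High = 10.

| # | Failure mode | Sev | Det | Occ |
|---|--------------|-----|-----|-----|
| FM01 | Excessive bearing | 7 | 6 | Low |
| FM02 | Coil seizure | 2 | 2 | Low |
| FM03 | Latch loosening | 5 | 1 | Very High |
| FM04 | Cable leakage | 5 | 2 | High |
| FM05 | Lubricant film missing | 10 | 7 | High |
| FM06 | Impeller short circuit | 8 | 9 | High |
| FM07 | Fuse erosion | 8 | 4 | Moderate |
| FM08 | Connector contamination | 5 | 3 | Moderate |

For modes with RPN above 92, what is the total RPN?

RPN = Severity × Occurrence × Detection:
  FM01: 7 × 3 × 6 = 126
  FM02: 2 × 3 × 2 = 12
  FM03: 5 × 10 × 1 = 50
  FM04: 5 × 7 × 2 = 70
  FM05: 10 × 7 × 7 = 490
  FM06: 8 × 7 × 9 = 504
  FM07: 8 × 6 × 4 = 192
  FM08: 5 × 6 × 3 = 90
RPN > 92: FM01 (126), FM05 (490), FM06 (504), FM07 (192).
Sum: 126 + 490 + 504 + 192 = 1312.

1312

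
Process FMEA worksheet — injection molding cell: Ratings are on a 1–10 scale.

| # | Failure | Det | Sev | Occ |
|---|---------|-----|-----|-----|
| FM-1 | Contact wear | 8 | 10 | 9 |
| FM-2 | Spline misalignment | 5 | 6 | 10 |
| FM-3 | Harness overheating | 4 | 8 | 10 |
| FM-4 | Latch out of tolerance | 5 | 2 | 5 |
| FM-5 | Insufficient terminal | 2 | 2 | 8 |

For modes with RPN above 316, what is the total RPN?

1040

RPN = Severity × Occurrence × Detection:
  FM-1: 10 × 9 × 8 = 720
  FM-2: 6 × 10 × 5 = 300
  FM-3: 8 × 10 × 4 = 320
  FM-4: 2 × 5 × 5 = 50
  FM-5: 2 × 8 × 2 = 32
RPN > 316: FM-1 (720), FM-3 (320).
Sum: 720 + 320 = 1040.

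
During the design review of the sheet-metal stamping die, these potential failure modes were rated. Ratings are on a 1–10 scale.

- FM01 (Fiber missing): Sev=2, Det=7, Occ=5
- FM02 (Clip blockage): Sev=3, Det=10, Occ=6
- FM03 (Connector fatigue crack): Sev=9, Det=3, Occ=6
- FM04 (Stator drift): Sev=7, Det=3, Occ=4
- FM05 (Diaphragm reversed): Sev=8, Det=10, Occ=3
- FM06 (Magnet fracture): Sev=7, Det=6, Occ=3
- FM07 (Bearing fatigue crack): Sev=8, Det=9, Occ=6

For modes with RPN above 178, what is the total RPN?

RPN = Severity × Occurrence × Detection:
  FM01: 2 × 5 × 7 = 70
  FM02: 3 × 6 × 10 = 180
  FM03: 9 × 6 × 3 = 162
  FM04: 7 × 4 × 3 = 84
  FM05: 8 × 3 × 10 = 240
  FM06: 7 × 3 × 6 = 126
  FM07: 8 × 6 × 9 = 432
RPN > 178: FM02 (180), FM05 (240), FM07 (432).
Sum: 180 + 240 + 432 = 852.

852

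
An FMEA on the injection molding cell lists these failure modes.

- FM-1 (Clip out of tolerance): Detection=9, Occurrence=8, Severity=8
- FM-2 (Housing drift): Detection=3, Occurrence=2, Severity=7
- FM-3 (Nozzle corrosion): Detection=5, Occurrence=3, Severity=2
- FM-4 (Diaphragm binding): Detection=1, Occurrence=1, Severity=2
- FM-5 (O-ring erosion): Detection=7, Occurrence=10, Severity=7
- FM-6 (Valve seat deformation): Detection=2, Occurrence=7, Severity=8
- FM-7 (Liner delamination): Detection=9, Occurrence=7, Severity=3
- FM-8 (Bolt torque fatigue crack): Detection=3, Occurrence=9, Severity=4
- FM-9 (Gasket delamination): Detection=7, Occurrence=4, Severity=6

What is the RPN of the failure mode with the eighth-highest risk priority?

RPN = Severity × Occurrence × Detection:
  FM-1: 8 × 8 × 9 = 576
  FM-2: 7 × 2 × 3 = 42
  FM-3: 2 × 3 × 5 = 30
  FM-4: 2 × 1 × 1 = 2
  FM-5: 7 × 10 × 7 = 490
  FM-6: 8 × 7 × 2 = 112
  FM-7: 3 × 7 × 9 = 189
  FM-8: 4 × 9 × 3 = 108
  FM-9: 6 × 4 × 7 = 168
Sorted descending: 576, 490, 189, 168, 112, 108, 42, 30, 2.
The eighth-highest RPN is 30 (FM-3).

30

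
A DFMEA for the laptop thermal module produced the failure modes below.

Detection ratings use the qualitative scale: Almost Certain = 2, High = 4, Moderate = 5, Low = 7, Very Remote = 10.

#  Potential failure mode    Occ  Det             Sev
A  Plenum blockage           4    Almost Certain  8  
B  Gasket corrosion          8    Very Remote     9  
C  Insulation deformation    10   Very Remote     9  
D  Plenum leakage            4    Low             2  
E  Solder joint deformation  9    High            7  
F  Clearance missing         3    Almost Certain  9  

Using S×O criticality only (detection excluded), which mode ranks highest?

C

Criticality = Severity × Occurrence:
  A: 8 × 4 = 32
  B: 9 × 8 = 72
  C: 9 × 10 = 90
  D: 2 × 4 = 8
  E: 7 × 9 = 63
  F: 9 × 3 = 27
Highest criticality is 90 → C.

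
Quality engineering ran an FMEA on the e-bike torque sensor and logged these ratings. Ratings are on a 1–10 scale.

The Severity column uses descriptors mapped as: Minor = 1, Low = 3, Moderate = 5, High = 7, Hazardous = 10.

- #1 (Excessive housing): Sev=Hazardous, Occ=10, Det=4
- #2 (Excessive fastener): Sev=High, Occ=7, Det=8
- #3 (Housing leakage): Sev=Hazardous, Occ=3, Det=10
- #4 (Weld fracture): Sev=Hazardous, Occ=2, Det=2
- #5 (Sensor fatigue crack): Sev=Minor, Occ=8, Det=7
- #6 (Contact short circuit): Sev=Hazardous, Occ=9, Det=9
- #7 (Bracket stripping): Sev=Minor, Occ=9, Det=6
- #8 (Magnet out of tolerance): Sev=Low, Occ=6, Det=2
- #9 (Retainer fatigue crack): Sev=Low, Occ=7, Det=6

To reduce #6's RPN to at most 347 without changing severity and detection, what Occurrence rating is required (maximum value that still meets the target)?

3

#6: S=10, O=9, D=9 → current RPN = 810.
Fixed product = 90. Need 90 × O ≤ 347, so O ≤ 347/90 = 3.86.
Maximum integer Occurrence rating = 3 (gives RPN 270; O=4 would give 360 > 347).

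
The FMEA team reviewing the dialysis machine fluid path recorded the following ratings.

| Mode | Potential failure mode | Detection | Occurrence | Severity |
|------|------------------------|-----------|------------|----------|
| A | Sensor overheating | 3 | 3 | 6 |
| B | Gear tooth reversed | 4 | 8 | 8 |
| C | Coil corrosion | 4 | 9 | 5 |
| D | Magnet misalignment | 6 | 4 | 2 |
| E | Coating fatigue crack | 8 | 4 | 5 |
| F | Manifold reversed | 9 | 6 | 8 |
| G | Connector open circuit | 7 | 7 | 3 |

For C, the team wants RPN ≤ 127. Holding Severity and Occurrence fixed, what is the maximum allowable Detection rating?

2

C: S=5, O=9, D=4 → current RPN = 180.
Fixed product = 45. Need 45 × D ≤ 127, so D ≤ 127/45 = 2.82.
Maximum integer Detection rating = 2 (gives RPN 90; D=3 would give 135 > 127).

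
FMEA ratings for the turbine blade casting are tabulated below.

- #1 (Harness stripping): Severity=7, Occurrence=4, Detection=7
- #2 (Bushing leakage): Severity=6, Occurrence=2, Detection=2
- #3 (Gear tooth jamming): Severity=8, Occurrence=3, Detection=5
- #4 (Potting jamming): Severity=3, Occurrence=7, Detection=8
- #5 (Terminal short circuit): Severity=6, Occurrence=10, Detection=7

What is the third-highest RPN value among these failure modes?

168

RPN = Severity × Occurrence × Detection:
  #1: 7 × 4 × 7 = 196
  #2: 6 × 2 × 2 = 24
  #3: 8 × 3 × 5 = 120
  #4: 3 × 7 × 8 = 168
  #5: 6 × 10 × 7 = 420
Sorted descending: 420, 196, 168, 120, 24.
The third-highest RPN is 168 (#4).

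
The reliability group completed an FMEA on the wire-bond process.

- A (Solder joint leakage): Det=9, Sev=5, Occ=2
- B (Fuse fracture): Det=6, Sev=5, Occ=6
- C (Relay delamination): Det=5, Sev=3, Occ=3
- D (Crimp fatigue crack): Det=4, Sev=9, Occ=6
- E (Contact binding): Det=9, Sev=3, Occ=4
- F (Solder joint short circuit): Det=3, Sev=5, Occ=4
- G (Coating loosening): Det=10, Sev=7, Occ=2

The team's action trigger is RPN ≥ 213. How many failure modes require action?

1

RPN = Severity × Occurrence × Detection:
  A: 5 × 2 × 9 = 90
  B: 5 × 6 × 6 = 180
  C: 3 × 3 × 5 = 45
  D: 9 × 6 × 4 = 216
  E: 3 × 4 × 9 = 108
  F: 5 × 4 × 3 = 60
  G: 7 × 2 × 10 = 140
Modes with RPN ≥ 213: D (216) → 1.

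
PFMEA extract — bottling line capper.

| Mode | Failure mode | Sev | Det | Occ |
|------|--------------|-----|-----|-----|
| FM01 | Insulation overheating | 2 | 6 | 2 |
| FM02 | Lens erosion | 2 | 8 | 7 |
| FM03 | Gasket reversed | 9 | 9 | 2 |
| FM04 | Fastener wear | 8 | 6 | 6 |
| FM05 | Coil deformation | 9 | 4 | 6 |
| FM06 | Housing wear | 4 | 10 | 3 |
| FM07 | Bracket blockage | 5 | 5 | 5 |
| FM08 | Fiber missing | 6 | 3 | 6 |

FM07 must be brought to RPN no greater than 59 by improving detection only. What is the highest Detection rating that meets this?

2

FM07: S=5, O=5, D=5 → current RPN = 125.
Fixed product = 25. Need 25 × D ≤ 59, so D ≤ 59/25 = 2.36.
Maximum integer Detection rating = 2 (gives RPN 50; D=3 would give 75 > 59).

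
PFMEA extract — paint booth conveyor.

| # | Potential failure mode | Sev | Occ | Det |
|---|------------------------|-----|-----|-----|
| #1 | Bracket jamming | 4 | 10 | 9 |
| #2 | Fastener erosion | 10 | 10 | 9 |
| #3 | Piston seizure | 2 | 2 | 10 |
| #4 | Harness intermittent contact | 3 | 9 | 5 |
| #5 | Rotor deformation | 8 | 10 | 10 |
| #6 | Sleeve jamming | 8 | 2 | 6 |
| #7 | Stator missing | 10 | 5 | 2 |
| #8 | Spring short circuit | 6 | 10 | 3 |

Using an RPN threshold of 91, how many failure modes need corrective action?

7

RPN = Severity × Occurrence × Detection:
  #1: 4 × 10 × 9 = 360
  #2: 10 × 10 × 9 = 900
  #3: 2 × 2 × 10 = 40
  #4: 3 × 9 × 5 = 135
  #5: 8 × 10 × 10 = 800
  #6: 8 × 2 × 6 = 96
  #7: 10 × 5 × 2 = 100
  #8: 6 × 10 × 3 = 180
Modes with RPN ≥ 91: #1 (360), #2 (900), #4 (135), #5 (800), #6 (96), #7 (100), #8 (180) → 7.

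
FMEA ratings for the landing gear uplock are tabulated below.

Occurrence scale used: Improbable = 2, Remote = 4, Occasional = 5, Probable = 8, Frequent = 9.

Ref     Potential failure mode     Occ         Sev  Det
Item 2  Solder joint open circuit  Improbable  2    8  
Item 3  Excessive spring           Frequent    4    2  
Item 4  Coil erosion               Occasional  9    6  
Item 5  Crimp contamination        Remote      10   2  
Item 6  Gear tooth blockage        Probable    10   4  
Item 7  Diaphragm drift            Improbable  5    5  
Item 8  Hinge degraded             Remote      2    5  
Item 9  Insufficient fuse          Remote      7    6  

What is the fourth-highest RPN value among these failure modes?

RPN = Severity × Occurrence × Detection:
  Item 2: 2 × 2 × 8 = 32
  Item 3: 4 × 9 × 2 = 72
  Item 4: 9 × 5 × 6 = 270
  Item 5: 10 × 4 × 2 = 80
  Item 6: 10 × 8 × 4 = 320
  Item 7: 5 × 2 × 5 = 50
  Item 8: 2 × 4 × 5 = 40
  Item 9: 7 × 4 × 6 = 168
Sorted descending: 320, 270, 168, 80, 72, 50, 40, 32.
The fourth-highest RPN is 80 (Item 5).

80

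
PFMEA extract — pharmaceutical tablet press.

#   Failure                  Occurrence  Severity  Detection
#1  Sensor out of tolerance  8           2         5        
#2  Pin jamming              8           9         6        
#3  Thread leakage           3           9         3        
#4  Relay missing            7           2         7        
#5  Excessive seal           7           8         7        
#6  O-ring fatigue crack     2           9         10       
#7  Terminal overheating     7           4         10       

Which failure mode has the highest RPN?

RPN = Severity × Occurrence × Detection:
  #1: 2 × 8 × 5 = 80
  #2: 9 × 8 × 6 = 432
  #3: 9 × 3 × 3 = 81
  #4: 2 × 7 × 7 = 98
  #5: 8 × 7 × 7 = 392
  #6: 9 × 2 × 10 = 180
  #7: 4 × 7 × 10 = 280
Highest RPN is 432 → #2.

#2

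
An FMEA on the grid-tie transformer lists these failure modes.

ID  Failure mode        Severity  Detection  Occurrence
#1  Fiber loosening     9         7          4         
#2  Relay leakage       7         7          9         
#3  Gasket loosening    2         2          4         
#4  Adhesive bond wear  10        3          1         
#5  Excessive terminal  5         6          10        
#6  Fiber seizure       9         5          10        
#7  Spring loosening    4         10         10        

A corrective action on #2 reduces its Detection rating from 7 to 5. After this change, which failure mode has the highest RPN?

#6

RPN = Severity × Occurrence × Detection:
  #1: 9 × 4 × 7 = 252
  #2: 7 × 9 × 7 = 441
  #3: 2 × 4 × 2 = 16
  #4: 10 × 1 × 3 = 30
  #5: 5 × 10 × 6 = 300
  #6: 9 × 10 × 5 = 450
  #7: 4 × 10 × 10 = 400
After action: #2 → 7 × 9 × 5 = 315.
Revised RPNs: #6=450, #7=400, #2=315, #5=300, #1=252, #4=30, #3=16.
Highest is now #6 (450).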